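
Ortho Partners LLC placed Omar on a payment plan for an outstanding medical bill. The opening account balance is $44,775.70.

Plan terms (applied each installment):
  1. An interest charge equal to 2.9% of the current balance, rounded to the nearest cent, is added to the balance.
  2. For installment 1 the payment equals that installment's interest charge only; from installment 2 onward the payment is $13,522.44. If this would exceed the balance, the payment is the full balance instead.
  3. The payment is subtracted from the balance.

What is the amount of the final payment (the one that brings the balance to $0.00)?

Installment 1: opening $44,775.70; interest $1,298.50 → $46,074.20; payment $1,298.50; balance $44,775.70
Installment 2: opening $44,775.70; interest $1,298.50 → $46,074.20; payment $13,522.44; balance $32,551.76
Installment 3: opening $32,551.76; interest $944.00 → $33,495.76; payment $13,522.44; balance $19,973.32
Installment 4: opening $19,973.32; interest $579.23 → $20,552.55; payment $13,522.44; balance $7,030.11
Installment 5: opening $7,030.11; interest $203.87 → $7,233.98; payment $7,233.98; balance $0.00

$7,233.98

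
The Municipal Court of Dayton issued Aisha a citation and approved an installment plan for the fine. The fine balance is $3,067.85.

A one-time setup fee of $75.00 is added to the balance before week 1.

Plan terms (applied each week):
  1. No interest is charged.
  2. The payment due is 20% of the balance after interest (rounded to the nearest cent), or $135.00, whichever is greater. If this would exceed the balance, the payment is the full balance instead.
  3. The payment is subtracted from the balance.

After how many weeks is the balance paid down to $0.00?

12

# | Opening | Payment | End bal
1 | $3,142.85 | $628.57 | $2,514.28
2 | $2,514.28 | $502.86 | $2,011.42
3 | $2,011.42 | $402.28 | $1,609.14
4 | $1,609.14 | $321.83 | $1,287.31
5 | $1,287.31 | $257.46 | $1,029.85
6 | $1,029.85 | $205.97 | $823.88
7 | $823.88 | $164.78 | $659.10
8 | $659.10 | $135.00 | $524.10
9 | $524.10 | $135.00 | $389.10
10 | $389.10 | $135.00 | $254.10
11 | $254.10 | $135.00 | $119.10
12 | $119.10 | $119.10 | $0.00
Balance reaches $0.00 in week 12.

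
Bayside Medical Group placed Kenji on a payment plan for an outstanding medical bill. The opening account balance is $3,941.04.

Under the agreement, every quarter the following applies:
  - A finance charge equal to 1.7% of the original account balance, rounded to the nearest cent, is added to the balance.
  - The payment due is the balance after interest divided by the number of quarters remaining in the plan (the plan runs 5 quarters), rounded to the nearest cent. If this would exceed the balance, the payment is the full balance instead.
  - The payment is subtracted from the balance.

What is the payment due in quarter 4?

Quarter 1: opening $3,941.04; interest $67.00 → $4,008.04; payment $801.61; balance $3,206.43
Quarter 2: opening $3,206.43; interest $67.00 → $3,273.43; payment $818.36; balance $2,455.07
Quarter 3: opening $2,455.07; interest $67.00 → $2,522.07; payment $840.69; balance $1,681.38
Quarter 4: opening $1,681.38; interest $67.00 → $1,748.38; payment $874.19; balance $874.19

$874.19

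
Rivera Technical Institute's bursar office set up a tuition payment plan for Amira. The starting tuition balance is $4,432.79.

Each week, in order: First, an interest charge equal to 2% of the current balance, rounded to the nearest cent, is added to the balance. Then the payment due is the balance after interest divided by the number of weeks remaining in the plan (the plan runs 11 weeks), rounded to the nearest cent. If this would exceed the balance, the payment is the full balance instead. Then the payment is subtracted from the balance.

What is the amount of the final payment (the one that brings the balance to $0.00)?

$501.05

Week 1: opening $4,432.79; interest $88.66 → $4,521.45; payment $411.04; balance $4,110.41
Week 2: opening $4,110.41; interest $82.21 → $4,192.62; payment $419.26; balance $3,773.36
Week 3: opening $3,773.36; interest $75.47 → $3,848.83; payment $427.65; balance $3,421.18
Week 4: opening $3,421.18; interest $68.42 → $3,489.60; payment $436.20; balance $3,053.40
Week 5: opening $3,053.40; interest $61.07 → $3,114.47; payment $444.92; balance $2,669.55
Week 6: opening $2,669.55; interest $53.39 → $2,722.94; payment $453.82; balance $2,269.12
Week 7: opening $2,269.12; interest $45.38 → $2,314.50; payment $462.90; balance $1,851.60
Week 8: opening $1,851.60; interest $37.03 → $1,888.63; payment $472.16; balance $1,416.47
Week 9: opening $1,416.47; interest $28.33 → $1,444.80; payment $481.60; balance $963.20
Week 10: opening $963.20; interest $19.26 → $982.46; payment $491.23; balance $491.23
Week 11: opening $491.23; interest $9.82 → $501.05; payment $501.05; balance $0.00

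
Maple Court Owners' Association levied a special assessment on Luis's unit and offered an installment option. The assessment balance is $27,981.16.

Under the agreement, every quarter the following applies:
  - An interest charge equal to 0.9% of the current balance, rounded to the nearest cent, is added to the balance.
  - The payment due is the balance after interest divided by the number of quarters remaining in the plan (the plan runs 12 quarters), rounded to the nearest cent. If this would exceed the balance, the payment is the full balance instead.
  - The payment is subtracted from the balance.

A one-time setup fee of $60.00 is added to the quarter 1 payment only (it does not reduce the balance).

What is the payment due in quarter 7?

Quarter 1: $27,981.16 +$251.83 interest = $28,232.99; pay $2,352.75 (+ $60.00 fee) → $25,880.24
Quarter 2: $25,880.24 +$232.92 interest = $26,113.16; pay $2,373.92 → $23,739.24
Quarter 3: $23,739.24 +$213.65 interest = $23,952.89; pay $2,395.29 → $21,557.60
Quarter 4: $21,557.60 +$194.02 interest = $21,751.62; pay $2,416.85 → $19,334.77
Quarter 5: $19,334.77 +$174.01 interest = $19,508.78; pay $2,438.60 → $17,070.18
Quarter 6: $17,070.18 +$153.63 interest = $17,223.81; pay $2,460.54 → $14,763.27
Quarter 7: $14,763.27 +$132.87 interest = $14,896.14; pay $2,482.69 → $12,413.45

$2,482.69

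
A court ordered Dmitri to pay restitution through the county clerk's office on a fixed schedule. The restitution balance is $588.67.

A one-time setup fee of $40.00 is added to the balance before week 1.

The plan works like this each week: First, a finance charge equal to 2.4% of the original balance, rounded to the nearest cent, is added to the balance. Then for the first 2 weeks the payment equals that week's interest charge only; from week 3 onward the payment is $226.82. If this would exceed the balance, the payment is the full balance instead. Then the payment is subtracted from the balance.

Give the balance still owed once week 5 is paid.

Week 1: $628.67 +$14.13 interest = $642.80; pay $14.13 → $628.67
Week 2: $628.67 +$14.13 interest = $642.80; pay $14.13 → $628.67
Week 3: $628.67 +$14.13 interest = $642.80; pay $226.82 → $415.98
Week 4: $415.98 +$14.13 interest = $430.11; pay $226.82 → $203.29
Week 5: $203.29 +$14.13 interest = $217.42; pay $217.42 → $0.00

$0.00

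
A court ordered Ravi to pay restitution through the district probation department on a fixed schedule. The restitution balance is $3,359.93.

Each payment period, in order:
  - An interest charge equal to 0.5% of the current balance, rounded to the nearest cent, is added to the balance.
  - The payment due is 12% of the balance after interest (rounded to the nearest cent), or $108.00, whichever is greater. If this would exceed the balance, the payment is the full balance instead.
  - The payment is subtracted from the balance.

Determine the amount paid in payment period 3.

$316.94

Payment period 1: opening $3,359.93; interest $16.80 → $3,376.73; payment $405.21; balance $2,971.52
Payment period 2: opening $2,971.52; interest $14.86 → $2,986.38; payment $358.37; balance $2,628.01
Payment period 3: opening $2,628.01; interest $13.14 → $2,641.15; payment $316.94; balance $2,324.21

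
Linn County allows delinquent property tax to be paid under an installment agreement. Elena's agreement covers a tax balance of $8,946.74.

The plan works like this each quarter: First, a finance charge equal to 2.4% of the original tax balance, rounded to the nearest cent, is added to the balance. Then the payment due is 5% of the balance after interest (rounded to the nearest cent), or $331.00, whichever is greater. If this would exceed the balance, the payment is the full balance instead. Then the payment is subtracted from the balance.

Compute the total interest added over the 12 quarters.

$2,576.64

# | Opening | Interest | Payment | End bal
1 | $8,946.74 | $214.72 | $458.07 | $8,703.39
2 | $8,703.39 | $214.72 | $445.91 | $8,472.20
3 | $8,472.20 | $214.72 | $434.35 | $8,252.57
4 | $8,252.57 | $214.72 | $423.36 | $8,043.93
5 | $8,043.93 | $214.72 | $412.93 | $7,845.72
6 | $7,845.72 | $214.72 | $403.02 | $7,657.42
7 | $7,657.42 | $214.72 | $393.61 | $7,478.53
8 | $7,478.53 | $214.72 | $384.66 | $7,308.59
9 | $7,308.59 | $214.72 | $376.17 | $7,147.14
10 | $7,147.14 | $214.72 | $368.09 | $6,993.77
11 | $6,993.77 | $214.72 | $360.42 | $6,848.07
12 | $6,848.07 | $214.72 | $353.14 | $6,709.65
Total interest: $214.72 + $214.72 + $214.72 + $214.72 + $214.72 + $214.72 + $214.72 + $214.72 + $214.72 + $214.72 + $214.72 + $214.72 = $2,576.64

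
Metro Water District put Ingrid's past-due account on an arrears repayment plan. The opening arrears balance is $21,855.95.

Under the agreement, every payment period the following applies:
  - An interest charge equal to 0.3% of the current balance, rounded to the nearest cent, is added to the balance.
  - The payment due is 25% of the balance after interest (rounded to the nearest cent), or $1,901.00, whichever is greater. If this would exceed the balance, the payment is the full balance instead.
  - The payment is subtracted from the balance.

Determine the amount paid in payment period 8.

Payment period 1: opening $21,855.95; interest $65.57 → $21,921.52; payment $5,480.38; balance $16,441.14
Payment period 2: opening $16,441.14; interest $49.32 → $16,490.46; payment $4,122.62; balance $12,367.84
Payment period 3: opening $12,367.84; interest $37.10 → $12,404.94; payment $3,101.24; balance $9,303.70
Payment period 4: opening $9,303.70; interest $27.91 → $9,331.61; payment $2,332.90; balance $6,998.71
Payment period 5: opening $6,998.71; interest $21.00 → $7,019.71; payment $1,901.00; balance $5,118.71
Payment period 6: opening $5,118.71; interest $15.36 → $5,134.07; payment $1,901.00; balance $3,233.07
Payment period 7: opening $3,233.07; interest $9.70 → $3,242.77; payment $1,901.00; balance $1,341.77
Payment period 8: opening $1,341.77; interest $4.03 → $1,345.80; payment $1,345.80; balance $0.00

$1,345.80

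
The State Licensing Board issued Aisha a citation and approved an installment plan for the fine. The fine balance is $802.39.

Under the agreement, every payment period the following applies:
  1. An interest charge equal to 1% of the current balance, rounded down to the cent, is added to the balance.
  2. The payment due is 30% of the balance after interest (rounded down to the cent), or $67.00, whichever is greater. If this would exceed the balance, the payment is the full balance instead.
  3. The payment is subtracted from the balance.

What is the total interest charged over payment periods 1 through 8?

Payment period 1: opening $802.39; interest $8.02 → $810.41; payment $243.12; balance $567.29
Payment period 2: opening $567.29; interest $5.67 → $572.96; payment $171.88; balance $401.08
Payment period 3: opening $401.08; interest $4.01 → $405.09; payment $121.52; balance $283.57
Payment period 4: opening $283.57; interest $2.83 → $286.40; payment $85.92; balance $200.48
Payment period 5: opening $200.48; interest $2.00 → $202.48; payment $67.00; balance $135.48
Payment period 6: opening $135.48; interest $1.35 → $136.83; payment $67.00; balance $69.83
Payment period 7: opening $69.83; interest $0.69 → $70.52; payment $67.00; balance $3.52
Payment period 8: opening $3.52; interest $0.03 → $3.55; payment $3.55; balance $0.00
Total interest: $8.02 + $5.67 + $4.01 + $2.83 + $2.00 + $1.35 + $0.69 + $0.03 = $24.60

$24.60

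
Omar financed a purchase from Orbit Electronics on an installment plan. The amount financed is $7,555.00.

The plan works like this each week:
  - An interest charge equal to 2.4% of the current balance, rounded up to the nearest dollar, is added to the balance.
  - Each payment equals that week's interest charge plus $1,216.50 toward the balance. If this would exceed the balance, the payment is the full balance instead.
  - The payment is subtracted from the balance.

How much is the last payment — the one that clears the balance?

Week 1: $7,555.00 +$182.00 interest = $7,737.00; pay $1,398.50 → $6,338.50
Week 2: $6,338.50 +$153.00 interest = $6,491.50; pay $1,369.50 → $5,122.00
Week 3: $5,122.00 +$123.00 interest = $5,245.00; pay $1,339.50 → $3,905.50
Week 4: $3,905.50 +$94.00 interest = $3,999.50; pay $1,310.50 → $2,689.00
Week 5: $2,689.00 +$65.00 interest = $2,754.00; pay $1,281.50 → $1,472.50
Week 6: $1,472.50 +$36.00 interest = $1,508.50; pay $1,252.50 → $256.00
Week 7: $256.00 +$7.00 interest = $263.00; pay $263.00 → $0.00

$263.00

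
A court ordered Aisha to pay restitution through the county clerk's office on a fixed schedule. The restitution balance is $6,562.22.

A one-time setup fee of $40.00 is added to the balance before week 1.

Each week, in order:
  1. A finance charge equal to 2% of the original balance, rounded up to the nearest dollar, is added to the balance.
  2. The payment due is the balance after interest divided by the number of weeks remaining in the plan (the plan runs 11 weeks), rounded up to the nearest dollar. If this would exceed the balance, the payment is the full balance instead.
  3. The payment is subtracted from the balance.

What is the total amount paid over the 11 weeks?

# | Opening | Interest | Payment | End bal
1 | $6,602.22 | $132.00 | $613.00 | $6,121.22
2 | $6,121.22 | $132.00 | $626.00 | $5,627.22
3 | $5,627.22 | $132.00 | $640.00 | $5,119.22
4 | $5,119.22 | $132.00 | $657.00 | $4,594.22
5 | $4,594.22 | $132.00 | $676.00 | $4,050.22
6 | $4,050.22 | $132.00 | $698.00 | $3,484.22
7 | $3,484.22 | $132.00 | $724.00 | $2,892.22
8 | $2,892.22 | $132.00 | $757.00 | $2,267.22
9 | $2,267.22 | $132.00 | $800.00 | $1,599.22
10 | $1,599.22 | $132.00 | $866.00 | $865.22
11 | $865.22 | $132.00 | $997.22 | $0.00
Total paid: $8,054.22

$8,054.22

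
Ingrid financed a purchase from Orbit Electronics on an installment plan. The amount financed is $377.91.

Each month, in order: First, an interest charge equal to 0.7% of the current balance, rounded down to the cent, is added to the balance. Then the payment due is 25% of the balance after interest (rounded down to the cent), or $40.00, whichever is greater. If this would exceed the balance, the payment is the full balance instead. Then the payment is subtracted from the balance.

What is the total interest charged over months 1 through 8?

Month 1: $377.91 +$2.64 interest = $380.55; pay $95.13 → $285.42
Month 2: $285.42 +$1.99 interest = $287.41; pay $71.85 → $215.56
Month 3: $215.56 +$1.50 interest = $217.06; pay $54.26 → $162.80
Month 4: $162.80 +$1.13 interest = $163.93; pay $40.98 → $122.95
Month 5: $122.95 +$0.86 interest = $123.81; pay $40.00 → $83.81
Month 6: $83.81 +$0.58 interest = $84.39; pay $40.00 → $44.39
Month 7: $44.39 +$0.31 interest = $44.70; pay $40.00 → $4.70
Month 8: $4.70 +$0.03 interest = $4.73; pay $4.73 → $0.00
Total interest: $2.64 + $1.99 + $1.50 + $1.13 + $0.86 + $0.58 + $0.31 + $0.03 = $9.04

$9.04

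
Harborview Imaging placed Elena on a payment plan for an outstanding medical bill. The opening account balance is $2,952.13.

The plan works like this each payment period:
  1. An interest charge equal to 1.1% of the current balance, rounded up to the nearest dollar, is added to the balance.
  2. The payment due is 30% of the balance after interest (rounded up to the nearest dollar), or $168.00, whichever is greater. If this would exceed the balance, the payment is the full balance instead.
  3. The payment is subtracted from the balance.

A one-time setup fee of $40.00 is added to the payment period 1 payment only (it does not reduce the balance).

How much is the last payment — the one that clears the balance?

$34.13

# | Opening | Interest | Payment | Fee | End bal
1 | $2,952.13 | $33.00 | $896.00 | $40.00 | $2,089.13
2 | $2,089.13 | $23.00 | $634.00 | — | $1,478.13
3 | $1,478.13 | $17.00 | $449.00 | — | $1,046.13
4 | $1,046.13 | $12.00 | $318.00 | — | $740.13
5 | $740.13 | $9.00 | $225.00 | — | $524.13
6 | $524.13 | $6.00 | $168.00 | — | $362.13
7 | $362.13 | $4.00 | $168.00 | — | $198.13
8 | $198.13 | $3.00 | $168.00 | — | $33.13
9 | $33.13 | $1.00 | $34.13 | — | $0.00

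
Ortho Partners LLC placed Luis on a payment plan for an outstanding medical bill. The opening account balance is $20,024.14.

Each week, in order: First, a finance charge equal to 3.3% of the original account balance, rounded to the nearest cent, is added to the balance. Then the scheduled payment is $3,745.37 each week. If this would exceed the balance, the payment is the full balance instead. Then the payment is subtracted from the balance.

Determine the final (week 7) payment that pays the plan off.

$2,177.52

Week 1: opening $20,024.14; interest $660.80 → $20,684.94; payment $3,745.37; balance $16,939.57
Week 2: opening $16,939.57; interest $660.80 → $17,600.37; payment $3,745.37; balance $13,855.00
Week 3: opening $13,855.00; interest $660.80 → $14,515.80; payment $3,745.37; balance $10,770.43
Week 4: opening $10,770.43; interest $660.80 → $11,431.23; payment $3,745.37; balance $7,685.86
Week 5: opening $7,685.86; interest $660.80 → $8,346.66; payment $3,745.37; balance $4,601.29
Week 6: opening $4,601.29; interest $660.80 → $5,262.09; payment $3,745.37; balance $1,516.72
Week 7: opening $1,516.72; interest $660.80 → $2,177.52; payment $2,177.52; balance $0.00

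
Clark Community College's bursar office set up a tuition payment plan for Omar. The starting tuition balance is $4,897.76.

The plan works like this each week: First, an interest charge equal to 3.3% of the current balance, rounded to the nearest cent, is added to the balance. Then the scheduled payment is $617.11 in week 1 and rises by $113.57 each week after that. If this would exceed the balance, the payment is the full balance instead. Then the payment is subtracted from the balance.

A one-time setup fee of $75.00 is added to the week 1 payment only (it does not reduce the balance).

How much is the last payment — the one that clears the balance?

Week 1: opening $4,897.76; interest $161.63 → $5,059.39; payment $617.11 (+ $75.00 fee); balance $4,442.28
Week 2: opening $4,442.28; interest $146.60 → $4,588.88; payment $730.68; balance $3,858.20
Week 3: opening $3,858.20; interest $127.32 → $3,985.52; payment $844.25; balance $3,141.27
Week 4: opening $3,141.27; interest $103.66 → $3,244.93; payment $957.82; balance $2,287.11
Week 5: opening $2,287.11; interest $75.47 → $2,362.58; payment $1,071.39; balance $1,291.19
Week 6: opening $1,291.19; interest $42.61 → $1,333.80; payment $1,184.96; balance $148.84
Week 7: opening $148.84; interest $4.91 → $153.75; payment $153.75; balance $0.00

$153.75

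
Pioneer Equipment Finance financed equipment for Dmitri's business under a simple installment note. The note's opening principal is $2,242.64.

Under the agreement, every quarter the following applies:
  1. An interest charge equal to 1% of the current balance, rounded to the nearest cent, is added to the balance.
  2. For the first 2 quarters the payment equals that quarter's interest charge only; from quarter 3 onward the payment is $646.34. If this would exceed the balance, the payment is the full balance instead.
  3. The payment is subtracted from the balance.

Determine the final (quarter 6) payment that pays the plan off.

$355.65

Quarter 1: $2,242.64 +$22.43 interest = $2,265.07; pay $22.43 → $2,242.64
Quarter 2: $2,242.64 +$22.43 interest = $2,265.07; pay $22.43 → $2,242.64
Quarter 3: $2,242.64 +$22.43 interest = $2,265.07; pay $646.34 → $1,618.73
Quarter 4: $1,618.73 +$16.19 interest = $1,634.92; pay $646.34 → $988.58
Quarter 5: $988.58 +$9.89 interest = $998.47; pay $646.34 → $352.13
Quarter 6: $352.13 +$3.52 interest = $355.65; pay $355.65 → $0.00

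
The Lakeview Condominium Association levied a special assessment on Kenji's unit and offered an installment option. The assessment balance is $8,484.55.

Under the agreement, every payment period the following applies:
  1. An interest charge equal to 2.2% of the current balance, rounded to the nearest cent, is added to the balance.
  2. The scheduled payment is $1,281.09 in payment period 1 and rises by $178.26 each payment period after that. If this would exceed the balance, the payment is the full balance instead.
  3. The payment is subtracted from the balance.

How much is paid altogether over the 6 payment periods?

# | Opening | Interest | Payment | End bal
1 | $8,484.55 | $186.66 | $1,281.09 | $7,390.12
2 | $7,390.12 | $162.58 | $1,459.35 | $6,093.35
3 | $6,093.35 | $134.05 | $1,637.61 | $4,589.79
4 | $4,589.79 | $100.98 | $1,815.87 | $2,874.90
5 | $2,874.90 | $63.25 | $1,994.13 | $944.02
6 | $944.02 | $20.77 | $964.79 | $0.00
Total paid: $9,152.84

$9,152.84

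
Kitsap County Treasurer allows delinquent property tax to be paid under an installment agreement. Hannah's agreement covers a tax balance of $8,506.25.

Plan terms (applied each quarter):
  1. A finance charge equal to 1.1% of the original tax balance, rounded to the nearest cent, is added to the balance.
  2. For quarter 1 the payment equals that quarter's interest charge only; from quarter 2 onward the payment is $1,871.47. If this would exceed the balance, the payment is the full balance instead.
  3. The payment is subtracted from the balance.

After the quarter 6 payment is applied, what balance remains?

$0.00

Quarter 1: $8,506.25 +$93.57 interest = $8,599.82; pay $93.57 → $8,506.25
Quarter 2: $8,506.25 +$93.57 interest = $8,599.82; pay $1,871.47 → $6,728.35
Quarter 3: $6,728.35 +$93.57 interest = $6,821.92; pay $1,871.47 → $4,950.45
Quarter 4: $4,950.45 +$93.57 interest = $5,044.02; pay $1,871.47 → $3,172.55
Quarter 5: $3,172.55 +$93.57 interest = $3,266.12; pay $1,871.47 → $1,394.65
Quarter 6: $1,394.65 +$93.57 interest = $1,488.22; pay $1,488.22 → $0.00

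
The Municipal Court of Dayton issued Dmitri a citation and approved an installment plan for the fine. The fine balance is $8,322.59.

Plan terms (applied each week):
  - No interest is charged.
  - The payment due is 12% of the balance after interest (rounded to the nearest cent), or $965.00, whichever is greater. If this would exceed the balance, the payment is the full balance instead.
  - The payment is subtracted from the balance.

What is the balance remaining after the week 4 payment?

$4,428.88

Week 1: $8,322.59 − $998.71 → $7,323.88
Week 2: $7,323.88 − $965.00 → $6,358.88
Week 3: $6,358.88 − $965.00 → $5,393.88
Week 4: $5,393.88 − $965.00 → $4,428.88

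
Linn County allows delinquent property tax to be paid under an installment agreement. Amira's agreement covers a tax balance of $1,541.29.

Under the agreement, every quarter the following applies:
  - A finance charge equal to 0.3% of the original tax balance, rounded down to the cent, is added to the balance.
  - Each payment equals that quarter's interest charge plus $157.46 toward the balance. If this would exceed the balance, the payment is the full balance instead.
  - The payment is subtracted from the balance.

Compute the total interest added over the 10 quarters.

Quarter 1: opening $1,541.29; interest $4.62 → $1,545.91; payment $162.08; balance $1,383.83
Quarter 2: opening $1,383.83; interest $4.62 → $1,388.45; payment $162.08; balance $1,226.37
Quarter 3: opening $1,226.37; interest $4.62 → $1,230.99; payment $162.08; balance $1,068.91
Quarter 4: opening $1,068.91; interest $4.62 → $1,073.53; payment $162.08; balance $911.45
Quarter 5: opening $911.45; interest $4.62 → $916.07; payment $162.08; balance $753.99
Quarter 6: opening $753.99; interest $4.62 → $758.61; payment $162.08; balance $596.53
Quarter 7: opening $596.53; interest $4.62 → $601.15; payment $162.08; balance $439.07
Quarter 8: opening $439.07; interest $4.62 → $443.69; payment $162.08; balance $281.61
Quarter 9: opening $281.61; interest $4.62 → $286.23; payment $162.08; balance $124.15
Quarter 10: opening $124.15; interest $4.62 → $128.77; payment $128.77; balance $0.00
Total interest: $4.62 + $4.62 + $4.62 + $4.62 + $4.62 + $4.62 + $4.62 + $4.62 + $4.62 + $4.62 = $46.20

$46.20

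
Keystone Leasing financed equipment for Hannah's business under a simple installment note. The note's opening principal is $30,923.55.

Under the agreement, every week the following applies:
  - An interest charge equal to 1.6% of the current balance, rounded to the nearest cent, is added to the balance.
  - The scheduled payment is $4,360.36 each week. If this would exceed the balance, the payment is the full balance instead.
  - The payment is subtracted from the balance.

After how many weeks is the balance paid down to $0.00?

Week 1: $30,923.55 +$494.78 interest = $31,418.33; pay $4,360.36 → $27,057.97
Week 2: $27,057.97 +$432.93 interest = $27,490.90; pay $4,360.36 → $23,130.54
Week 3: $23,130.54 +$370.09 interest = $23,500.63; pay $4,360.36 → $19,140.27
Week 4: $19,140.27 +$306.24 interest = $19,446.51; pay $4,360.36 → $15,086.15
Week 5: $15,086.15 +$241.38 interest = $15,327.53; pay $4,360.36 → $10,967.17
Week 6: $10,967.17 +$175.47 interest = $11,142.64; pay $4,360.36 → $6,782.28
Week 7: $6,782.28 +$108.52 interest = $6,890.80; pay $4,360.36 → $2,530.44
Week 8: $2,530.44 +$40.49 interest = $2,570.93; pay $2,570.93 → $0.00
Balance reaches $0.00 in week 8.

8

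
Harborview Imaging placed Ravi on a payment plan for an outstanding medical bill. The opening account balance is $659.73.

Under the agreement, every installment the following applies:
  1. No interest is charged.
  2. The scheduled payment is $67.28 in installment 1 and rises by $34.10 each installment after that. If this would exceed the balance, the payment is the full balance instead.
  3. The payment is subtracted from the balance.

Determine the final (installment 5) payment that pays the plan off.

$186.01

Installment 1: $659.73 − $67.28 → $592.45
Installment 2: $592.45 − $101.38 → $491.07
Installment 3: $491.07 − $135.48 → $355.59
Installment 4: $355.59 − $169.58 → $186.01
Installment 5: $186.01 − $186.01 → $0.00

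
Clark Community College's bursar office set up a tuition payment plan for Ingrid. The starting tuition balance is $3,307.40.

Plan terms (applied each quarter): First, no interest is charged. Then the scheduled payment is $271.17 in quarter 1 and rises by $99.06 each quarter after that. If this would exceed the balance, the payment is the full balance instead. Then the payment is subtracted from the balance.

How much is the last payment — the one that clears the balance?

Quarter 1: $3,307.40 − $271.17 → $3,036.23
Quarter 2: $3,036.23 − $370.23 → $2,666.00
Quarter 3: $2,666.00 − $469.29 → $2,196.71
Quarter 4: $2,196.71 − $568.35 → $1,628.36
Quarter 5: $1,628.36 − $667.41 → $960.95
Quarter 6: $960.95 − $766.47 → $194.48
Quarter 7: $194.48 − $194.48 → $0.00

$194.48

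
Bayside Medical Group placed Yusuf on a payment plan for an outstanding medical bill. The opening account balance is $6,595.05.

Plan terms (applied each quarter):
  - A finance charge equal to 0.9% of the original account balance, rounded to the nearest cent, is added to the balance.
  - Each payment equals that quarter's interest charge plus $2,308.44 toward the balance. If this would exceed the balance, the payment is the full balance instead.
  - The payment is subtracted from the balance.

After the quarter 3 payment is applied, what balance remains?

$0.00

Quarter 1: opening $6,595.05; interest $59.36 → $6,654.41; payment $2,367.80; balance $4,286.61
Quarter 2: opening $4,286.61; interest $59.36 → $4,345.97; payment $2,367.80; balance $1,978.17
Quarter 3: opening $1,978.17; interest $59.36 → $2,037.53; payment $2,037.53; balance $0.00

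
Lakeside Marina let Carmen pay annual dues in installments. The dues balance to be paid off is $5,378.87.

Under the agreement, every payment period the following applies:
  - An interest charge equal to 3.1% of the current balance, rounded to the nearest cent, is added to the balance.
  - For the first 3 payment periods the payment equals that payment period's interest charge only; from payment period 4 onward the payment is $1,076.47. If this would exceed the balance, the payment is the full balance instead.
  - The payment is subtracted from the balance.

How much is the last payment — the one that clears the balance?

$556.06

# | Opening | Interest | Payment | End bal
1 | $5,378.87 | $166.74 | $166.74 | $5,378.87
2 | $5,378.87 | $166.74 | $166.74 | $5,378.87
3 | $5,378.87 | $166.74 | $166.74 | $5,378.87
4 | $5,378.87 | $166.74 | $1,076.47 | $4,469.14
5 | $4,469.14 | $138.54 | $1,076.47 | $3,531.21
6 | $3,531.21 | $109.47 | $1,076.47 | $2,564.21
7 | $2,564.21 | $79.49 | $1,076.47 | $1,567.23
8 | $1,567.23 | $48.58 | $1,076.47 | $539.34
9 | $539.34 | $16.72 | $556.06 | $0.00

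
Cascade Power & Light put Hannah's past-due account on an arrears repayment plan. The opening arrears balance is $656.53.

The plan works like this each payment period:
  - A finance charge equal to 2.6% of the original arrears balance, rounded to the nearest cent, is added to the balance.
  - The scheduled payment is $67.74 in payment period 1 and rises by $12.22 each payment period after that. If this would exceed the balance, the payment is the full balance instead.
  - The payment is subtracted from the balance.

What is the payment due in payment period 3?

$92.18

Payment period 1: opening $656.53; interest $17.07 → $673.60; payment $67.74; balance $605.86
Payment period 2: opening $605.86; interest $17.07 → $622.93; payment $79.96; balance $542.97
Payment period 3: opening $542.97; interest $17.07 → $560.04; payment $92.18; balance $467.86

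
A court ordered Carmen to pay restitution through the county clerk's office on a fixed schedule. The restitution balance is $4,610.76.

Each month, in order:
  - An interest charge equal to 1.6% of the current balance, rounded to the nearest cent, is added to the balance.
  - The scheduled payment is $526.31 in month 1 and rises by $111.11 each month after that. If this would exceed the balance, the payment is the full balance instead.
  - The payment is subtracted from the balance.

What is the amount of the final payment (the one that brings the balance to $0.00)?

Month 1: opening $4,610.76; interest $73.77 → $4,684.53; payment $526.31; balance $4,158.22
Month 2: opening $4,158.22; interest $66.53 → $4,224.75; payment $637.42; balance $3,587.33
Month 3: opening $3,587.33; interest $57.40 → $3,644.73; payment $748.53; balance $2,896.20
Month 4: opening $2,896.20; interest $46.34 → $2,942.54; payment $859.64; balance $2,082.90
Month 5: opening $2,082.90; interest $33.33 → $2,116.23; payment $970.75; balance $1,145.48
Month 6: opening $1,145.48; interest $18.33 → $1,163.81; payment $1,081.86; balance $81.95
Month 7: opening $81.95; interest $1.31 → $83.26; payment $83.26; balance $0.00

$83.26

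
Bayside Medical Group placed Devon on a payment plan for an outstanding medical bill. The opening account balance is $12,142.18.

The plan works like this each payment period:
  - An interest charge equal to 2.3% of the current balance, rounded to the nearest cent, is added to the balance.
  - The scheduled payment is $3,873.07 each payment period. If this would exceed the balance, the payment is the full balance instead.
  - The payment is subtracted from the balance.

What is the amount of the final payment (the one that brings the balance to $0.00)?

Payment period 1: $12,142.18 +$279.27 interest = $12,421.45; pay $3,873.07 → $8,548.38
Payment period 2: $8,548.38 +$196.61 interest = $8,744.99; pay $3,873.07 → $4,871.92
Payment period 3: $4,871.92 +$112.05 interest = $4,983.97; pay $3,873.07 → $1,110.90
Payment period 4: $1,110.90 +$25.55 interest = $1,136.45; pay $1,136.45 → $0.00

$1,136.45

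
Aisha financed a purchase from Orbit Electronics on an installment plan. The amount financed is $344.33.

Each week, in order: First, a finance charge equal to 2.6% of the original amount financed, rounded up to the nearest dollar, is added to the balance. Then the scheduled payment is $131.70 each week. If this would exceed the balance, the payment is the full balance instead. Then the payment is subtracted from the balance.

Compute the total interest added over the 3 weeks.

# | Opening | Interest | Payment | End bal
1 | $344.33 | $9.00 | $131.70 | $221.63
2 | $221.63 | $9.00 | $131.70 | $98.93
3 | $98.93 | $9.00 | $107.93 | $0.00
Total interest: $9.00 + $9.00 + $9.00 = $27.00

$27.00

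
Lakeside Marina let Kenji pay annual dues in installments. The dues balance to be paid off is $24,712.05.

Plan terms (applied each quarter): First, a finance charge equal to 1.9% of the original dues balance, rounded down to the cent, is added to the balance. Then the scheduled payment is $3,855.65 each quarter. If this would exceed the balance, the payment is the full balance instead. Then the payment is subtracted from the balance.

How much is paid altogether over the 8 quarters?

Quarter 1: opening $24,712.05; interest $469.52 → $25,181.57; payment $3,855.65; balance $21,325.92
Quarter 2: opening $21,325.92; interest $469.52 → $21,795.44; payment $3,855.65; balance $17,939.79
Quarter 3: opening $17,939.79; interest $469.52 → $18,409.31; payment $3,855.65; balance $14,553.66
Quarter 4: opening $14,553.66; interest $469.52 → $15,023.18; payment $3,855.65; balance $11,167.53
Quarter 5: opening $11,167.53; interest $469.52 → $11,637.05; payment $3,855.65; balance $7,781.40
Quarter 6: opening $7,781.40; interest $469.52 → $8,250.92; payment $3,855.65; balance $4,395.27
Quarter 7: opening $4,395.27; interest $469.52 → $4,864.79; payment $3,855.65; balance $1,009.14
Quarter 8: opening $1,009.14; interest $469.52 → $1,478.66; payment $1,478.66; balance $0.00
Total paid: $28,468.21

$28,468.21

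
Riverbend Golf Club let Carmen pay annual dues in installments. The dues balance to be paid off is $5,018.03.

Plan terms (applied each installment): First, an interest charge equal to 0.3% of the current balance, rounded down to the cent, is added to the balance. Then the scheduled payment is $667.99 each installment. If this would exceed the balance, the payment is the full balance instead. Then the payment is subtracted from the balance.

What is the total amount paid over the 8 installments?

Installment 1: opening $5,018.03; interest $15.05 → $5,033.08; payment $667.99; balance $4,365.09
Installment 2: opening $4,365.09; interest $13.09 → $4,378.18; payment $667.99; balance $3,710.19
Installment 3: opening $3,710.19; interest $11.13 → $3,721.32; payment $667.99; balance $3,053.33
Installment 4: opening $3,053.33; interest $9.15 → $3,062.48; payment $667.99; balance $2,394.49
Installment 5: opening $2,394.49; interest $7.18 → $2,401.67; payment $667.99; balance $1,733.68
Installment 6: opening $1,733.68; interest $5.20 → $1,738.88; payment $667.99; balance $1,070.89
Installment 7: opening $1,070.89; interest $3.21 → $1,074.10; payment $667.99; balance $406.11
Installment 8: opening $406.11; interest $1.21 → $407.32; payment $407.32; balance $0.00
Total paid: $5,083.25

$5,083.25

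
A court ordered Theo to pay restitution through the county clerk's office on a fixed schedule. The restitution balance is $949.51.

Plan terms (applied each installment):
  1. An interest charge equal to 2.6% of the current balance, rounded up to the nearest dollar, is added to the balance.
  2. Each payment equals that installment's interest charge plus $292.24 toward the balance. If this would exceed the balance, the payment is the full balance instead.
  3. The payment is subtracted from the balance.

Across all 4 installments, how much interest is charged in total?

$55.00

Installment 1: $949.51 +$25.00 interest = $974.51; pay $317.24 → $657.27
Installment 2: $657.27 +$18.00 interest = $675.27; pay $310.24 → $365.03
Installment 3: $365.03 +$10.00 interest = $375.03; pay $302.24 → $72.79
Installment 4: $72.79 +$2.00 interest = $74.79; pay $74.79 → $0.00
Total interest: $25.00 + $18.00 + $10.00 + $2.00 = $55.00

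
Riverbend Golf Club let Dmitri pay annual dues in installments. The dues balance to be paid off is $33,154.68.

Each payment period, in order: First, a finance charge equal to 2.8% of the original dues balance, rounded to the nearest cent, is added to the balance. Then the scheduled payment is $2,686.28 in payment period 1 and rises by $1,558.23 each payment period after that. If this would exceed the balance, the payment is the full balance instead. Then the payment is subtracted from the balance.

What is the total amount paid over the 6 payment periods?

# | Opening | Interest | Payment | End bal
1 | $33,154.68 | $928.33 | $2,686.28 | $31,396.73
2 | $31,396.73 | $928.33 | $4,244.51 | $28,080.55
3 | $28,080.55 | $928.33 | $5,802.74 | $23,206.14
4 | $23,206.14 | $928.33 | $7,360.97 | $16,773.50
5 | $16,773.50 | $928.33 | $8,919.20 | $8,782.63
6 | $8,782.63 | $928.33 | $9,710.96 | $0.00
Total paid: $38,724.66

$38,724.66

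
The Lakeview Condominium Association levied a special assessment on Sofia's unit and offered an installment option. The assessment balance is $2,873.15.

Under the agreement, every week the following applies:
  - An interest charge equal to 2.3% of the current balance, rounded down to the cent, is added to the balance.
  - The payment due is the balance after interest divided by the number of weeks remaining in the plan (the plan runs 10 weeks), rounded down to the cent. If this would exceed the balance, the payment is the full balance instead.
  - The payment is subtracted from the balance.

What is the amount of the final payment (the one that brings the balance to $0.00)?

$360.67

Week 1: $2,873.15 +$66.08 interest = $2,939.23; pay $293.92 → $2,645.31
Week 2: $2,645.31 +$60.84 interest = $2,706.15; pay $300.68 → $2,405.47
Week 3: $2,405.47 +$55.32 interest = $2,460.79; pay $307.59 → $2,153.20
Week 4: $2,153.20 +$49.52 interest = $2,202.72; pay $314.67 → $1,888.05
Week 5: $1,888.05 +$43.42 interest = $1,931.47; pay $321.91 → $1,609.56
Week 6: $1,609.56 +$37.01 interest = $1,646.57; pay $329.31 → $1,317.26
Week 7: $1,317.26 +$30.29 interest = $1,347.55; pay $336.88 → $1,010.67
Week 8: $1,010.67 +$23.24 interest = $1,033.91; pay $344.63 → $689.28
Week 9: $689.28 +$15.85 interest = $705.13; pay $352.56 → $352.57
Week 10: $352.57 +$8.10 interest = $360.67; pay $360.67 → $0.00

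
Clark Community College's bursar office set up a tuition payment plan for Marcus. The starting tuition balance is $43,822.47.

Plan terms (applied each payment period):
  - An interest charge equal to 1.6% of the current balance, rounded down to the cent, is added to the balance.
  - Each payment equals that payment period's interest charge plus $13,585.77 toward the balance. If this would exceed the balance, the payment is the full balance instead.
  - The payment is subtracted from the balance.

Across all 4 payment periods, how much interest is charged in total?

# | Opening | Interest | Payment | End bal
1 | $43,822.47 | $701.15 | $14,286.92 | $30,236.70
2 | $30,236.70 | $483.78 | $14,069.55 | $16,650.93
3 | $16,650.93 | $266.41 | $13,852.18 | $3,065.16
4 | $3,065.16 | $49.04 | $3,114.20 | $0.00
Total interest: $701.15 + $483.78 + $266.41 + $49.04 = $1,500.38

$1,500.38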